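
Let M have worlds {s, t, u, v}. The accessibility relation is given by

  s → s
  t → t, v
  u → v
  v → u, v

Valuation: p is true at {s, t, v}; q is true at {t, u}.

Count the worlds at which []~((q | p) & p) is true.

0

s: successors {s}; ~((q | p) & p) there: s:F. ✗
t: successors {t, v}; ~((q | p) & p) there: t:F, v:F. ✗
u: successors {v}; ~((q | p) & p) there: v:F. ✗
v: successors {u, v}; ~((q | p) & p) there: u:T, v:F. ✗
Satisfying worlds: ∅.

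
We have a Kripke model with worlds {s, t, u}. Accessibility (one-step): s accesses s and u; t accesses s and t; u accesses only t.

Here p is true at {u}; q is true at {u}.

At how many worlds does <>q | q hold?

2

s: <>q is T, q is F. ✓
t: <>q is F, q is F. ✗
u: <>q is F, q is T. ✓
Satisfying worlds: {s, u}.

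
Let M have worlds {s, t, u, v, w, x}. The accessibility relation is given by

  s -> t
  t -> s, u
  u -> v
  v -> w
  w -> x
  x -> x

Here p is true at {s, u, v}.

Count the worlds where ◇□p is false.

4

s: successors {t}; □p there: t:T. ✓
t: successors {s, u}; □p there: s:F, u:T. ✓
u: successors {v}; □p there: v:F. ✗
v: successors {w}; □p there: w:F. ✗
w: successors {x}; □p there: x:F. ✗
x: successors {x}; □p there: x:F. ✗
Satisfying worlds: {s, t}.
So ◇□p fails at the other 4 worlds.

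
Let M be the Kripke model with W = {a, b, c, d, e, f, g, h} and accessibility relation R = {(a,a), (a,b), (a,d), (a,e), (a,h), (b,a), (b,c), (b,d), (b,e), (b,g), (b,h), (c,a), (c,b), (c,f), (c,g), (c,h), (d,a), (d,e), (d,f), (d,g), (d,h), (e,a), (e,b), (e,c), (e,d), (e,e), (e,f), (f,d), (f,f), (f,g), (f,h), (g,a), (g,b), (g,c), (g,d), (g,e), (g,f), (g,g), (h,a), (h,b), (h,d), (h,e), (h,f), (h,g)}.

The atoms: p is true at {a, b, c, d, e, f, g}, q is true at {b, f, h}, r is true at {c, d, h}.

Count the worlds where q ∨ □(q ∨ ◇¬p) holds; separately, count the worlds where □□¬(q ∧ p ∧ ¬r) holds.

3 and 0

For q ∨ □(q ∨ ◇¬p):
a: q is F, □(q ∨ ◇¬p) is F. ✗
b: q is T, □(q ∨ ◇¬p) is F. ✓
c: q is F, □(q ∨ ◇¬p) is F. ✗
d: q is F, □(q ∨ ◇¬p) is F. ✗
e: q is F, □(q ∨ ◇¬p) is F. ✗
f: q is T, □(q ∨ ◇¬p) is F. ✓
g: q is F, □(q ∨ ◇¬p) is F. ✗
h: q is T, □(q ∨ ◇¬p) is F. ✓
— 3 worlds.
For □□¬(q ∧ p ∧ ¬r):
a: successors {a, b, d, e, h}; □¬(q ∧ p ∧ ¬r) there: a:F, b:T, d:F, e:F, h:F. ✗
b: successors {a, c, d, e, g, h}; □¬(q ∧ p ∧ ¬r) there: a:F, c:F, d:F, e:F, g:F, h:F. ✗
c: successors {a, b, f, g, h}; □¬(q ∧ p ∧ ¬r) there: a:F, b:T, f:F, g:F, h:F. ✗
d: successors {a, e, f, g, h}; □¬(q ∧ p ∧ ¬r) there: a:F, e:F, f:F, g:F, h:F. ✗
e: successors {a, b, c, d, e, f}; □¬(q ∧ p ∧ ¬r) there: a:F, b:T, c:F, d:F, e:F, f:F. ✗
f: successors {d, f, g, h}; □¬(q ∧ p ∧ ¬r) there: d:F, f:F, g:F, h:F. ✗
g: successors {a, b, c, d, e, f, g}; □¬(q ∧ p ∧ ¬r) there: a:F, b:T, c:F, d:F, e:F, f:F, g:F. ✗
h: successors {a, b, d, e, f, g}; □¬(q ∧ p ∧ ¬r) there: a:F, b:T, d:F, e:F, f:F, g:F. ✗
— 0 worlds.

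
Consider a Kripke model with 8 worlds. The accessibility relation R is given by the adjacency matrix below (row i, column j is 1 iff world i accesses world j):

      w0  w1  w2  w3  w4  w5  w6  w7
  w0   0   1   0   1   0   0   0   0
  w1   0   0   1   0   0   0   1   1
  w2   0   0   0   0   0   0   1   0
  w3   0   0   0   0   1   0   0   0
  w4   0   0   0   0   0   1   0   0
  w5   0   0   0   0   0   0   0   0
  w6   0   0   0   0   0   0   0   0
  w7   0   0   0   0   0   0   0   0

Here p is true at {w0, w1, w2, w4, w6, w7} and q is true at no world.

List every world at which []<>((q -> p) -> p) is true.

{w0, w5, w6, w7}

w0: successors {w1, w3}; <>((q -> p) -> p) there: w1:T, w3:T. ✓
w1: successors {w2, w6, w7}; <>((q -> p) -> p) there: w2:T, w6:F, w7:F. ✗
w2: successors {w6}; <>((q -> p) -> p) there: w6:F. ✗
w3: successors {w4}; <>((q -> p) -> p) there: w4:F. ✗
w4: successors {w5}; <>((q -> p) -> p) there: w5:F. ✗
w5: no successors, so []<>((q -> p) -> p) holds vacuously. ✓
w6: no successors, so []<>((q -> p) -> p) holds vacuously. ✓
w7: no successors, so []<>((q -> p) -> p) holds vacuously. ✓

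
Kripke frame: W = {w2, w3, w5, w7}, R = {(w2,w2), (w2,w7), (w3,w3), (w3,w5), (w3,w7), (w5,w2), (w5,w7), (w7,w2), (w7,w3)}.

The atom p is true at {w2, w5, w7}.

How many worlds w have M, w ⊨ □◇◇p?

w2: successors {w2, w7}; ◇◇p there: w2:T, w7:T. ✓
w3: successors {w3, w5, w7}; ◇◇p there: w3:T, w5:T, w7:T. ✓
w5: successors {w2, w7}; ◇◇p there: w2:T, w7:T. ✓
w7: successors {w2, w3}; ◇◇p there: w2:T, w3:T. ✓
Satisfying worlds: {w2, w3, w5, w7}.

4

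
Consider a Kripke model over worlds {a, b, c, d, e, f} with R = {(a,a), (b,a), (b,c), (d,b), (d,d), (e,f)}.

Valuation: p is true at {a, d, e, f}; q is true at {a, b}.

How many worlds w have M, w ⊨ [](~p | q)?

a: successors {a}; ~p | q there: a:T. ✓
b: successors {a, c}; ~p | q there: a:T, c:T. ✓
c: no successors, so [](~p | q) holds vacuously. ✓
d: successors {b, d}; ~p | q there: b:T, d:F. ✗
e: successors {f}; ~p | q there: f:F. ✗
f: no successors, so [](~p | q) holds vacuously. ✓
Satisfying worlds: {a, b, c, f}.

4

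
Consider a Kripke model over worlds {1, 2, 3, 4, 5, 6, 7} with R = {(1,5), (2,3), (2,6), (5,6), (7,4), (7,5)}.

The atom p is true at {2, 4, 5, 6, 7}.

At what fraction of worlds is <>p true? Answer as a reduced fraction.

1: successors {5}; p there: 5:T. ✓
2: successors {3, 6}; p there: 3:F, 6:T. ✓
3: no successors, so <>p fails. ✗
4: no successors, so <>p fails. ✗
5: successors {6}; p there: 6:T. ✓
6: no successors, so <>p fails. ✗
7: successors {4, 5}; p there: 4:T, 5:T. ✓
That's 4 of 7 worlds, so 4/7.

4/7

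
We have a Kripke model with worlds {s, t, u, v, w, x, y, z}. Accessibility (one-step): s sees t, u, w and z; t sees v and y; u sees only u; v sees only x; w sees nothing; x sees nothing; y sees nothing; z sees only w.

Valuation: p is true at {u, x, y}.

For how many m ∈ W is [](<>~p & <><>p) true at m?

s: successors {t, u, w, z}; <>~p & <><>p there: t:T, u:F, w:F, z:F. ✗
t: successors {v, y}; <>~p & <><>p there: v:F, y:F. ✗
u: successors {u}; <>~p & <><>p there: u:F. ✗
v: successors {x}; <>~p & <><>p there: x:F. ✗
w: no successors, so [](<>~p & <><>p) holds vacuously. ✓
x: no successors, so [](<>~p & <><>p) holds vacuously. ✓
y: no successors, so [](<>~p & <><>p) holds vacuously. ✓
z: successors {w}; <>~p & <><>p there: w:F. ✗
Satisfying worlds: {w, x, y}.

3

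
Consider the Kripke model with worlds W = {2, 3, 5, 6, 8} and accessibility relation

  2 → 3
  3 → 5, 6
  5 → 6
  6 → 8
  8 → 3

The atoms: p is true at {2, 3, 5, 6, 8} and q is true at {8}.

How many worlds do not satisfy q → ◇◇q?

2: q is F, ◇◇q is F. ✓
3: q is F, ◇◇q is T. ✓
5: q is F, ◇◇q is T. ✓
6: q is F, ◇◇q is F. ✓
8: q is T, ◇◇q is F. ✗
Satisfying worlds: {2, 3, 5, 6}.
So q → ◇◇q fails at the other 1 world.

1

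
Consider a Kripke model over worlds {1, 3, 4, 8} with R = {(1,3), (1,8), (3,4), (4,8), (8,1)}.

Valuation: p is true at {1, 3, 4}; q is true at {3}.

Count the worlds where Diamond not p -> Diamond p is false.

1: Diamond not p is T, Diamond p is T. ✓
3: Diamond not p is F, Diamond p is T. ✓
4: Diamond not p is T, Diamond p is F. ✗
8: Diamond not p is F, Diamond p is T. ✓
Satisfying worlds: {1, 3, 8}.
So Diamond not p -> Diamond p fails at the other 1 world.

1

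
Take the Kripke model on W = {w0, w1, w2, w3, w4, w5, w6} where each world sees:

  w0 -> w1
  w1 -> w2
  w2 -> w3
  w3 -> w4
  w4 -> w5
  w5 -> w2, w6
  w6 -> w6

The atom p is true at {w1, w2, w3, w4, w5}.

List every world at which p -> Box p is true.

w0: p is F, Box p is T. ✓
w1: p is T, Box p is T. ✓
w2: p is T, Box p is T. ✓
w3: p is T, Box p is T. ✓
w4: p is T, Box p is T. ✓
w5: p is T, Box p is F. ✗
w6: p is F, Box p is F. ✓

{w0, w1, w2, w3, w4, w6}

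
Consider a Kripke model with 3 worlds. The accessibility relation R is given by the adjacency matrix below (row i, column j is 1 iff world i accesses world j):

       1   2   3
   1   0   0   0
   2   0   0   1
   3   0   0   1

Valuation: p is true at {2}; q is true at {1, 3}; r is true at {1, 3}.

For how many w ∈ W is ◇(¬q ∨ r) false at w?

1: no successors, so ◇(¬q ∨ r) fails. ✗
2: successors {3}; ¬q ∨ r there: 3:T. ✓
3: successors {3}; ¬q ∨ r there: 3:T. ✓
Satisfying worlds: {2, 3}.
So ◇(¬q ∨ r) fails at the other 1 world.

1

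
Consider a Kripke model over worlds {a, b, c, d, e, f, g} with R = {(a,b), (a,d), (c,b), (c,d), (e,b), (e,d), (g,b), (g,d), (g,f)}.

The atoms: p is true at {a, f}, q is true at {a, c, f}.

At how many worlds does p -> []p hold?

6

a: p is T, []p is F. ✗
b: p is F, []p is T. ✓
c: p is F, []p is F. ✓
d: p is F, []p is T. ✓
e: p is F, []p is F. ✓
f: p is T, []p is T. ✓
g: p is F, []p is F. ✓
Satisfying worlds: {b, c, d, e, f, g}.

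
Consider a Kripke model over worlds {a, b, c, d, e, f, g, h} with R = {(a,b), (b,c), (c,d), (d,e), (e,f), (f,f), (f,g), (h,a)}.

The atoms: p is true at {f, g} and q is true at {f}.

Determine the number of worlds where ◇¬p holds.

5

a: successors {b}; ¬p there: b:T. ✓
b: successors {c}; ¬p there: c:T. ✓
c: successors {d}; ¬p there: d:T. ✓
d: successors {e}; ¬p there: e:T. ✓
e: successors {f}; ¬p there: f:F. ✗
f: successors {f, g}; ¬p there: f:F, g:F. ✗
g: no successors, so ◇¬p fails. ✗
h: successors {a}; ¬p there: a:T. ✓
Satisfying worlds: {a, b, c, d, h}.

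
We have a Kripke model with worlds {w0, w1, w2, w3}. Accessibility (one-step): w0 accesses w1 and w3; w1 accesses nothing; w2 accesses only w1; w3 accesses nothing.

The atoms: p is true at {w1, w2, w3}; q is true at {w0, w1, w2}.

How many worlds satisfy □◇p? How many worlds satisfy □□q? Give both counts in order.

2 and 4

For □◇p:
w0: successors {w1, w3}; ◇p there: w1:F, w3:F. ✗
w1: no successors, so □◇p holds vacuously. ✓
w2: successors {w1}; ◇p there: w1:F. ✗
w3: no successors, so □◇p holds vacuously. ✓
— 2 worlds.
For □□q:
w0: successors {w1, w3}; □q there: w1:T, w3:T. ✓
w1: no successors, so □□q holds vacuously. ✓
w2: successors {w1}; □q there: w1:T. ✓
w3: no successors, so □□q holds vacuously. ✓
— 4 worlds.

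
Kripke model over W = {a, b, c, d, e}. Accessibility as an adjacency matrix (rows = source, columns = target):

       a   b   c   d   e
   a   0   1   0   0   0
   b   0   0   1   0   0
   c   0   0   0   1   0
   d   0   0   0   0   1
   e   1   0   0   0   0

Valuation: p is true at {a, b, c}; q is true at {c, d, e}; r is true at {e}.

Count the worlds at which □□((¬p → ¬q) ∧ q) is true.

a: successors {b}; □((¬p → ¬q) ∧ q) there: b:T. ✓
b: successors {c}; □((¬p → ¬q) ∧ q) there: c:F. ✗
c: successors {d}; □((¬p → ¬q) ∧ q) there: d:F. ✗
d: successors {e}; □((¬p → ¬q) ∧ q) there: e:F. ✗
e: successors {a}; □((¬p → ¬q) ∧ q) there: a:F. ✗
Satisfying worlds: {a}.

1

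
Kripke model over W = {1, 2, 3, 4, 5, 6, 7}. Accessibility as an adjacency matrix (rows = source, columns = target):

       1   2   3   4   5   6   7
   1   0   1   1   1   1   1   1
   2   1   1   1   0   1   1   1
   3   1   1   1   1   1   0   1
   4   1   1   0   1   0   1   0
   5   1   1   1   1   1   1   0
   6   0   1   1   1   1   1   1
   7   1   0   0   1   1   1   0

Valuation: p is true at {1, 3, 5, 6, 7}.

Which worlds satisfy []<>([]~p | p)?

1: successors {2, 3, 4, 5, 6, 7}; <>([]~p | p) there: 2:T, 3:T, 4:T, 5:T, 6:T, 7:T. ✓
2: successors {1, 2, 3, 5, 6, 7}; <>([]~p | p) there: 1:T, 2:T, 3:T, 5:T, 6:T, 7:T. ✓
3: successors {1, 2, 3, 4, 5, 7}; <>([]~p | p) there: 1:T, 2:T, 3:T, 4:T, 5:T, 7:T. ✓
4: successors {1, 2, 4, 6}; <>([]~p | p) there: 1:T, 2:T, 4:T, 6:T. ✓
5: successors {1, 2, 3, 4, 5, 6}; <>([]~p | p) there: 1:T, 2:T, 3:T, 4:T, 5:T, 6:T. ✓
6: successors {2, 3, 4, 5, 6, 7}; <>([]~p | p) there: 2:T, 3:T, 4:T, 5:T, 6:T, 7:T. ✓
7: successors {1, 4, 5, 6}; <>([]~p | p) there: 1:T, 4:T, 5:T, 6:T. ✓

{1, 2, 3, 4, 5, 6, 7}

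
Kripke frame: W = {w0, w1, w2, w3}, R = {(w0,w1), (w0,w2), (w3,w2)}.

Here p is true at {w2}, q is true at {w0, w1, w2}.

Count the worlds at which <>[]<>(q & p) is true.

w0: successors {w1, w2}; []<>(q & p) there: w1:T, w2:T. ✓
w1: no successors, so <>[]<>(q & p) fails. ✗
w2: no successors, so <>[]<>(q & p) fails. ✗
w3: successors {w2}; []<>(q & p) there: w2:T. ✓
Satisfying worlds: {w0, w3}.

2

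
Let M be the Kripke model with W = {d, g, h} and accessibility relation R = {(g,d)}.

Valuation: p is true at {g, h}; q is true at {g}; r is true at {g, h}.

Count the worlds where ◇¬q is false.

2

d: no successors, so ◇¬q fails. ✗
g: successors {d}; ¬q there: d:T. ✓
h: no successors, so ◇¬q fails. ✗
Satisfying worlds: {g}.
So ◇¬q fails at the other 2 worlds.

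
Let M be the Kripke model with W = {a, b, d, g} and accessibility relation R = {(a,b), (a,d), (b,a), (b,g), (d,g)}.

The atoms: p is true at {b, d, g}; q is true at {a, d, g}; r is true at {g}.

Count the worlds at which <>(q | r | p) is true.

a: successors {b, d}; q | r | p there: b:T, d:T. ✓
b: successors {a, g}; q | r | p there: a:T, g:T. ✓
d: successors {g}; q | r | p there: g:T. ✓
g: no successors, so <>(q | r | p) fails. ✗
Satisfying worlds: {a, b, d}.

3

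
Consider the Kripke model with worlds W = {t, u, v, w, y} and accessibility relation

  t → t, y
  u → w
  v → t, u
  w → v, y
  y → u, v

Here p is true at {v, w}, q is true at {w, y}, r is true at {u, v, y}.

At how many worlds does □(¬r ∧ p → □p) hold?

t: successors {t, y}; ¬r ∧ p → □p there: t:T, y:T. ✓
u: successors {w}; ¬r ∧ p → □p there: w:F. ✗
v: successors {t, u}; ¬r ∧ p → □p there: t:T, u:T. ✓
w: successors {v, y}; ¬r ∧ p → □p there: v:T, y:T. ✓
y: successors {u, v}; ¬r ∧ p → □p there: u:T, v:T. ✓
Satisfying worlds: {t, v, w, y}.

4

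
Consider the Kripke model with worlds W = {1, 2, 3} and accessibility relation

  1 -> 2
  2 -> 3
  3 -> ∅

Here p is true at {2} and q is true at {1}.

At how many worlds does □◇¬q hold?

2

1: successors {2}; ◇¬q there: 2:T. ✓
2: successors {3}; ◇¬q there: 3:F. ✗
3: no successors, so □◇¬q holds vacuously. ✓
Satisfying worlds: {1, 3}.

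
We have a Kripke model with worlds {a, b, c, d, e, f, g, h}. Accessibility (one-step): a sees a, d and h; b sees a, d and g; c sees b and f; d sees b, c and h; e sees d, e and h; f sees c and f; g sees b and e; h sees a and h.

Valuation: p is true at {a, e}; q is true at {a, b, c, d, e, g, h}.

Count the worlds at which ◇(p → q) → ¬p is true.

6

a: ◇(p → q) is T, ¬p is F. ✗
b: ◇(p → q) is T, ¬p is T. ✓
c: ◇(p → q) is T, ¬p is T. ✓
d: ◇(p → q) is T, ¬p is T. ✓
e: ◇(p → q) is T, ¬p is F. ✗
f: ◇(p → q) is T, ¬p is T. ✓
g: ◇(p → q) is T, ¬p is T. ✓
h: ◇(p → q) is T, ¬p is T. ✓
Satisfying worlds: {b, c, d, f, g, h}.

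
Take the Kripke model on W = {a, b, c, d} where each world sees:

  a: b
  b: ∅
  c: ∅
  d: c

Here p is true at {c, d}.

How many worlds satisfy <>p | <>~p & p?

a: <>p is F, <>~p & p is F. ✗
b: <>p is F, <>~p & p is F. ✗
c: <>p is F, <>~p & p is F. ✗
d: <>p is T, <>~p & p is F. ✓
Satisfying worlds: {d}.

1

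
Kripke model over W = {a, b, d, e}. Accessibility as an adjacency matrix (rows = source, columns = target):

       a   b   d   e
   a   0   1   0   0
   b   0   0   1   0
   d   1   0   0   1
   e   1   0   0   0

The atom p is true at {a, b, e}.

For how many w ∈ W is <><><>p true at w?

3

a: successors {b}; <><>p there: b:T. ✓
b: successors {d}; <><>p there: d:T. ✓
d: successors {a, e}; <><>p there: a:F, e:T. ✓
e: successors {a}; <><>p there: a:F. ✗
Satisfying worlds: {a, b, d}.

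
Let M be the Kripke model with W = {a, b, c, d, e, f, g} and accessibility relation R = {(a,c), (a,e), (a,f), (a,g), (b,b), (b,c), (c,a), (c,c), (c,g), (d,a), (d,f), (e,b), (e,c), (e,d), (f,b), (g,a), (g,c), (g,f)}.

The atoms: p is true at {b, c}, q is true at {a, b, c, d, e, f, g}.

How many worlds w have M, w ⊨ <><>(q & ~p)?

6

a: successors {c, e, f, g}; <>(q & ~p) there: c:T, e:T, f:F, g:T. ✓
b: successors {b, c}; <>(q & ~p) there: b:F, c:T. ✓
c: successors {a, c, g}; <>(q & ~p) there: a:T, c:T, g:T. ✓
d: successors {a, f}; <>(q & ~p) there: a:T, f:F. ✓
e: successors {b, c, d}; <>(q & ~p) there: b:F, c:T, d:T. ✓
f: successors {b}; <>(q & ~p) there: b:F. ✗
g: successors {a, c, f}; <>(q & ~p) there: a:T, c:T, f:F. ✓
Satisfying worlds: {a, b, c, d, e, g}.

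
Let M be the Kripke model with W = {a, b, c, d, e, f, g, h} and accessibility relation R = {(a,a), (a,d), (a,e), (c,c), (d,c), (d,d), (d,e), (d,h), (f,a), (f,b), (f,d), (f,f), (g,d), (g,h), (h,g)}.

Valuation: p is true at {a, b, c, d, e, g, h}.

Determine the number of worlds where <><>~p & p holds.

0

a: <><>~p is F, p is T. ✗
b: <><>~p is F, p is T. ✗
c: <><>~p is F, p is T. ✗
d: <><>~p is F, p is T. ✗
e: <><>~p is F, p is T. ✗
f: <><>~p is T, p is F. ✗
g: <><>~p is F, p is T. ✗
h: <><>~p is F, p is T. ✗
Satisfying worlds: ∅.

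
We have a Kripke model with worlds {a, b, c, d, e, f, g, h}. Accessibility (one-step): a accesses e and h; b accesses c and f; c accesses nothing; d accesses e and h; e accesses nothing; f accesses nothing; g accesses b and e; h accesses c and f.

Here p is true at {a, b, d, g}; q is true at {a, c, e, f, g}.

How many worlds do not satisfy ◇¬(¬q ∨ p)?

a: successors {e, h}; ¬(¬q ∨ p) there: e:T, h:F. ✓
b: successors {c, f}; ¬(¬q ∨ p) there: c:T, f:T. ✓
c: no successors, so ◇¬(¬q ∨ p) fails. ✗
d: successors {e, h}; ¬(¬q ∨ p) there: e:T, h:F. ✓
e: no successors, so ◇¬(¬q ∨ p) fails. ✗
f: no successors, so ◇¬(¬q ∨ p) fails. ✗
g: successors {b, e}; ¬(¬q ∨ p) there: b:F, e:T. ✓
h: successors {c, f}; ¬(¬q ∨ p) there: c:T, f:T. ✓
Satisfying worlds: {a, b, d, g, h}.
So ◇¬(¬q ∨ p) fails at the other 3 worlds.

3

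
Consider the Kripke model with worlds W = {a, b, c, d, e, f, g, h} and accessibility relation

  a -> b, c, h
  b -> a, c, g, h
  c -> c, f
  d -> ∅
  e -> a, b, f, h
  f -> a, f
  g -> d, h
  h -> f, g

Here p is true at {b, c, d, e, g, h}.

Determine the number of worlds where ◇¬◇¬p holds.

5

a: successors {b, c, h}; ¬◇¬p there: b:F, c:F, h:F. ✗
b: successors {a, c, g, h}; ¬◇¬p there: a:T, c:F, g:T, h:F. ✓
c: successors {c, f}; ¬◇¬p there: c:F, f:F. ✗
d: no successors, so ◇¬◇¬p fails. ✗
e: successors {a, b, f, h}; ¬◇¬p there: a:T, b:F, f:F, h:F. ✓
f: successors {a, f}; ¬◇¬p there: a:T, f:F. ✓
g: successors {d, h}; ¬◇¬p there: d:T, h:F. ✓
h: successors {f, g}; ¬◇¬p there: f:F, g:T. ✓
Satisfying worlds: {b, e, f, g, h}.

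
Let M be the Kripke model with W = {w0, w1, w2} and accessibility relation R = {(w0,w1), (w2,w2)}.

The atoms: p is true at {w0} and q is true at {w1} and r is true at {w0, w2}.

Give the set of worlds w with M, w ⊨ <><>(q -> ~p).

{w2}

w0: successors {w1}; <>(q -> ~p) there: w1:F. ✗
w1: no successors, so <><>(q -> ~p) fails. ✗
w2: successors {w2}; <>(q -> ~p) there: w2:T. ✓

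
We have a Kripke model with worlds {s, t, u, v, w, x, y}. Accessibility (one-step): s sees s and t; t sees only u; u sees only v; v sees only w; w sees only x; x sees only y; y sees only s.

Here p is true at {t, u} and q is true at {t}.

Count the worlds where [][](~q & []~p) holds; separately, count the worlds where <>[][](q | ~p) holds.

4 and 6

For [][](~q & []~p):
s: successors {s, t}; [](~q & []~p) there: s:F, t:T. ✗
t: successors {u}; [](~q & []~p) there: u:T. ✓
u: successors {v}; [](~q & []~p) there: v:T. ✓
v: successors {w}; [](~q & []~p) there: w:T. ✓
w: successors {x}; [](~q & []~p) there: x:T. ✓
x: successors {y}; [](~q & []~p) there: y:F. ✗
y: successors {s}; [](~q & []~p) there: s:F. ✗
— 4 worlds.
For <>[][](q | ~p):
s: successors {s, t}; [][](q | ~p) there: s:F, t:T. ✓
t: successors {u}; [][](q | ~p) there: u:T. ✓
u: successors {v}; [][](q | ~p) there: v:T. ✓
v: successors {w}; [][](q | ~p) there: w:T. ✓
w: successors {x}; [][](q | ~p) there: x:T. ✓
x: successors {y}; [][](q | ~p) there: y:T. ✓
y: successors {s}; [][](q | ~p) there: s:F. ✗
— 6 worlds.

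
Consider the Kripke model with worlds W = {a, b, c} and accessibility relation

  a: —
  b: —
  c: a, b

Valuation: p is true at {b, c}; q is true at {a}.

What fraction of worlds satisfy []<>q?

2/3

a: no successors, so []<>q holds vacuously. ✓
b: no successors, so []<>q holds vacuously. ✓
c: successors {a, b}; <>q there: a:F, b:F. ✗
That's 2 of 3 worlds, so 2/3.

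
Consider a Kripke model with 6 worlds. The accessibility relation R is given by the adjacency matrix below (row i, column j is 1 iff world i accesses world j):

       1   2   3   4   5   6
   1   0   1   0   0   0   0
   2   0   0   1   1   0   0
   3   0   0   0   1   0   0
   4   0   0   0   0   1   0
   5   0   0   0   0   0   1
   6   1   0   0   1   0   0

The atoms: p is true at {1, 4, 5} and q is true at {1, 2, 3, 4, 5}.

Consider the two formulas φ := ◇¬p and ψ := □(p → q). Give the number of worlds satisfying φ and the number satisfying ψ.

For ◇¬p:
1: successors {2}; ¬p there: 2:T. ✓
2: successors {3, 4}; ¬p there: 3:T, 4:F. ✓
3: successors {4}; ¬p there: 4:F. ✗
4: successors {5}; ¬p there: 5:F. ✗
5: successors {6}; ¬p there: 6:T. ✓
6: successors {1, 4}; ¬p there: 1:F, 4:F. ✗
— 3 worlds.
For □(p → q):
1: successors {2}; p → q there: 2:T. ✓
2: successors {3, 4}; p → q there: 3:T, 4:T. ✓
3: successors {4}; p → q there: 4:T. ✓
4: successors {5}; p → q there: 5:T. ✓
5: successors {6}; p → q there: 6:T. ✓
6: successors {1, 4}; p → q there: 1:T, 4:T. ✓
— 6 worlds.

3 and 6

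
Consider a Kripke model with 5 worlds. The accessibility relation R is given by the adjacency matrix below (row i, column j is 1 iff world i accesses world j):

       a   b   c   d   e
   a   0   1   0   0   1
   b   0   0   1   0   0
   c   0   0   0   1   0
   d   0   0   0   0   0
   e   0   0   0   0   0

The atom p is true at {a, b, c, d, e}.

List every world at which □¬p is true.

{d, e}

a: successors {b, e}; ¬p there: b:F, e:F. ✗
b: successors {c}; ¬p there: c:F. ✗
c: successors {d}; ¬p there: d:F. ✗
d: no successors, so □¬p holds vacuously. ✓
e: no successors, so □¬p holds vacuously. ✓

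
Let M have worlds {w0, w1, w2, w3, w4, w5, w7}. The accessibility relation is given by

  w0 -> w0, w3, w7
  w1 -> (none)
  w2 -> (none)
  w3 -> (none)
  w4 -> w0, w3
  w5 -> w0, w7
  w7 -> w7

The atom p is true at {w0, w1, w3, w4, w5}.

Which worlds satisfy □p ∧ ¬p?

{w2}

w0: □p is F, ¬p is F. ✗
w1: □p is T, ¬p is F. ✗
w2: □p is T, ¬p is T. ✓
w3: □p is T, ¬p is F. ✗
w4: □p is T, ¬p is F. ✗
w5: □p is F, ¬p is F. ✗
w7: □p is F, ¬p is T. ✗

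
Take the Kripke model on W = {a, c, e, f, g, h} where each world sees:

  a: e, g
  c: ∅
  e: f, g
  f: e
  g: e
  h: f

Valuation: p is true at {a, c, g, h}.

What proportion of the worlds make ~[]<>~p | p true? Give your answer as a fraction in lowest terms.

a: ~[]<>~p is F, p is T. ✓
c: ~[]<>~p is F, p is T. ✓
e: ~[]<>~p is F, p is F. ✗
f: ~[]<>~p is F, p is F. ✗
g: ~[]<>~p is F, p is T. ✓
h: ~[]<>~p is F, p is T. ✓
That's 4 of 6 worlds, so 4/6 = 2/3.

2/3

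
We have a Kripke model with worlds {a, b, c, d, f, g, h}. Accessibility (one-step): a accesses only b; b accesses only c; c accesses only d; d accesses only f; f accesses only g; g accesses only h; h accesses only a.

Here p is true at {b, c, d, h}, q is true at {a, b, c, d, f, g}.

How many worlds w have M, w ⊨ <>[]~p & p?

a: <>[]~p is F, p is F. ✗
b: <>[]~p is F, p is T. ✗
c: <>[]~p is T, p is T. ✓
d: <>[]~p is T, p is T. ✓
f: <>[]~p is F, p is F. ✗
g: <>[]~p is T, p is F. ✗
h: <>[]~p is F, p is T. ✗
Satisfying worlds: {c, d}.

2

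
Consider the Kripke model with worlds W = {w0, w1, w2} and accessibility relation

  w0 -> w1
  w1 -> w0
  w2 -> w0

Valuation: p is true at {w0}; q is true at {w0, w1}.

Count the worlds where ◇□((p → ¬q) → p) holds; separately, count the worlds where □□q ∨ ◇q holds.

1 and 3

For ◇□((p → ¬q) → p):
w0: successors {w1}; □((p → ¬q) → p) there: w1:T. ✓
w1: successors {w0}; □((p → ¬q) → p) there: w0:F. ✗
w2: successors {w0}; □((p → ¬q) → p) there: w0:F. ✗
— 1 world.
For □□q ∨ ◇q:
w0: □□q is T, ◇q is T. ✓
w1: □□q is T, ◇q is T. ✓
w2: □□q is T, ◇q is T. ✓
— 3 worlds.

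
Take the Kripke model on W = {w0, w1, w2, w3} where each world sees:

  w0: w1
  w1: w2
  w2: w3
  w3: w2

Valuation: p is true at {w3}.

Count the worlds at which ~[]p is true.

3

w0: []p is F. ✓
w1: []p is F. ✓
w2: []p is T. ✗
w3: []p is F. ✓
Satisfying worlds: {w0, w1, w3}.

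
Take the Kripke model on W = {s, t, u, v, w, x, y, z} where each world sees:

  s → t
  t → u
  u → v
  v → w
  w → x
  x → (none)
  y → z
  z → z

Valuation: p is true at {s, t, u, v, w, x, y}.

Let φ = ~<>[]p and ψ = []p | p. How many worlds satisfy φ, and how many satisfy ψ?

3 and 7

For ~<>[]p:
s: <>[]p is T. ✗
t: <>[]p is T. ✗
u: <>[]p is T. ✗
v: <>[]p is T. ✗
w: <>[]p is T. ✗
x: <>[]p is F. ✓
y: <>[]p is F. ✓
z: <>[]p is F. ✓
— 3 worlds.
For []p | p:
s: []p is T, p is T. ✓
t: []p is T, p is T. ✓
u: []p is T, p is T. ✓
v: []p is T, p is T. ✓
w: []p is T, p is T. ✓
x: []p is T, p is T. ✓
y: []p is F, p is T. ✓
z: []p is F, p is F. ✗
— 7 worlds.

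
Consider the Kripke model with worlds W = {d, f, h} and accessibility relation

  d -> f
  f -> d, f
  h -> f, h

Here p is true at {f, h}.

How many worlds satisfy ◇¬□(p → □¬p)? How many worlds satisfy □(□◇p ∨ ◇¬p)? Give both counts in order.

3 and 3

For ◇¬□(p → □¬p):
d: successors {f}; ¬□(p → □¬p) there: f:T. ✓
f: successors {d, f}; ¬□(p → □¬p) there: d:T, f:T. ✓
h: successors {f, h}; ¬□(p → □¬p) there: f:T, h:T. ✓
— 3 worlds.
For □(□◇p ∨ ◇¬p):
d: successors {f}; □◇p ∨ ◇¬p there: f:T. ✓
f: successors {d, f}; □◇p ∨ ◇¬p there: d:T, f:T. ✓
h: successors {f, h}; □◇p ∨ ◇¬p there: f:T, h:T. ✓
— 3 worlds.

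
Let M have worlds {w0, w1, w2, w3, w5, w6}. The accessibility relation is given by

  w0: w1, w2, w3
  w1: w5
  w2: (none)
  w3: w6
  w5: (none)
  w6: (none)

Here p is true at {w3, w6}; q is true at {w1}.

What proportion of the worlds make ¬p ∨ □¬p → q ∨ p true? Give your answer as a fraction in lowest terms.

1/2

w0: ¬p ∨ □¬p is T, q ∨ p is F. ✗
w1: ¬p ∨ □¬p is T, q ∨ p is T. ✓
w2: ¬p ∨ □¬p is T, q ∨ p is F. ✗
w3: ¬p ∨ □¬p is F, q ∨ p is T. ✓
w5: ¬p ∨ □¬p is T, q ∨ p is F. ✗
w6: ¬p ∨ □¬p is T, q ∨ p is T. ✓
That's 3 of 6 worlds, so 3/6 = 1/2.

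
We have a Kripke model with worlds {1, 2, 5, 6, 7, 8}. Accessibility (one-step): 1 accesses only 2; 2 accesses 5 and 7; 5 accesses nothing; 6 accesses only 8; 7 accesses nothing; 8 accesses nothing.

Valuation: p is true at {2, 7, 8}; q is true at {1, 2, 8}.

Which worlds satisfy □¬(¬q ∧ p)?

{1, 5, 6, 7, 8}

1: successors {2}; ¬(¬q ∧ p) there: 2:T. ✓
2: successors {5, 7}; ¬(¬q ∧ p) there: 5:T, 7:F. ✗
5: no successors, so □¬(¬q ∧ p) holds vacuously. ✓
6: successors {8}; ¬(¬q ∧ p) there: 8:T. ✓
7: no successors, so □¬(¬q ∧ p) holds vacuously. ✓
8: no successors, so □¬(¬q ∧ p) holds vacuously. ✓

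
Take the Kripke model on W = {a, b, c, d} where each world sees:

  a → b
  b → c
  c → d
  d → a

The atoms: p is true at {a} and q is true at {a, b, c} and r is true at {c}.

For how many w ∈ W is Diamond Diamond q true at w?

a: successors {b}; Diamond q there: b:T. ✓
b: successors {c}; Diamond q there: c:F. ✗
c: successors {d}; Diamond q there: d:T. ✓
d: successors {a}; Diamond q there: a:T. ✓
Satisfying worlds: {a, c, d}.

3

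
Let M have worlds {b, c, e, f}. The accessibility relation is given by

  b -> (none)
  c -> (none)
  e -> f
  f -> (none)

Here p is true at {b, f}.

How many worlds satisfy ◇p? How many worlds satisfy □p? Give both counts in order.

For ◇p:
b: no successors, so ◇p fails. ✗
c: no successors, so ◇p fails. ✗
e: successors {f}; p there: f:T. ✓
f: no successors, so ◇p fails. ✗
— 1 world.
For □p:
b: no successors, so □p holds vacuously. ✓
c: no successors, so □p holds vacuously. ✓
e: successors {f}; p there: f:T. ✓
f: no successors, so □p holds vacuously. ✓
— 4 worlds.

1 and 4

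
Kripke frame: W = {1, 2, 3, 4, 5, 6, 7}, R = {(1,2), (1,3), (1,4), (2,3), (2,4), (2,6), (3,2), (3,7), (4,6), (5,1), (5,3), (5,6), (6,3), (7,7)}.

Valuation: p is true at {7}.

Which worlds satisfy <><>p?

{1, 2, 3, 5, 6, 7}

1: successors {2, 3, 4}; <>p there: 2:F, 3:T, 4:F. ✓
2: successors {3, 4, 6}; <>p there: 3:T, 4:F, 6:F. ✓
3: successors {2, 7}; <>p there: 2:F, 7:T. ✓
4: successors {6}; <>p there: 6:F. ✗
5: successors {1, 3, 6}; <>p there: 1:F, 3:T, 6:F. ✓
6: successors {3}; <>p there: 3:T. ✓
7: successors {7}; <>p there: 7:T. ✓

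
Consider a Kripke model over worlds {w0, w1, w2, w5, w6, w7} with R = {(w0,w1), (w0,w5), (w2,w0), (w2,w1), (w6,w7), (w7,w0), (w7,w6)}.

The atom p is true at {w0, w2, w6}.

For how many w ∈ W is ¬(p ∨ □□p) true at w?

1

w0: p ∨ □□p is T. ✗
w1: p ∨ □□p is T. ✗
w2: p ∨ □□p is T. ✗
w5: p ∨ □□p is T. ✗
w6: p ∨ □□p is T. ✗
w7: p ∨ □□p is F. ✓
Satisfying worlds: {w7}.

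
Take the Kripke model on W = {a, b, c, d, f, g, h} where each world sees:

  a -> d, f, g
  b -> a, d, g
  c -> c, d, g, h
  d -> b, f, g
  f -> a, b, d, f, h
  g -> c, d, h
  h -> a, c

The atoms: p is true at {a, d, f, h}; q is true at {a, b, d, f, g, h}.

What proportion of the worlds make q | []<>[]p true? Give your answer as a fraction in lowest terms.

a: q is T, []<>[]p is F. ✓
b: q is T, []<>[]p is F. ✓
c: q is F, []<>[]p is F. ✗
d: q is T, []<>[]p is F. ✓
f: q is T, []<>[]p is F. ✓
g: q is T, []<>[]p is F. ✓
h: q is T, []<>[]p is F. ✓
That's 6 of 7 worlds, so 6/7.

6/7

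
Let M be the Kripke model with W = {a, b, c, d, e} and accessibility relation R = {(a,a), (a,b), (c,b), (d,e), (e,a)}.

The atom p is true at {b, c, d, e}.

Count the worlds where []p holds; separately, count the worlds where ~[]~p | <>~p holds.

3 and 4

For []p:
a: successors {a, b}; p there: a:F, b:T. ✗
b: no successors, so []p holds vacuously. ✓
c: successors {b}; p there: b:T. ✓
d: successors {e}; p there: e:T. ✓
e: successors {a}; p there: a:F. ✗
— 3 worlds.
For ~[]~p | <>~p:
a: ~[]~p is T, <>~p is T. ✓
b: ~[]~p is F, <>~p is F. ✗
c: ~[]~p is T, <>~p is F. ✓
d: ~[]~p is T, <>~p is F. ✓
e: ~[]~p is F, <>~p is T. ✓
— 4 worlds.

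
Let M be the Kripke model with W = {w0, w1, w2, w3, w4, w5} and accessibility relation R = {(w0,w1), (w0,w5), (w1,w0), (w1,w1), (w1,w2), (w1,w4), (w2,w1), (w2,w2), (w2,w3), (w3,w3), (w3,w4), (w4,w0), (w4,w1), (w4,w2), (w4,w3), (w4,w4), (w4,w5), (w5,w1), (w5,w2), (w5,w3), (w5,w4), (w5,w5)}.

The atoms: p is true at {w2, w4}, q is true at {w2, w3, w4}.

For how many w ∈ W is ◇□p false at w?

6

w0: successors {w1, w5}; □p there: w1:F, w5:F. ✗
w1: successors {w0, w1, w2, w4}; □p there: w0:F, w1:F, w2:F, w4:F. ✗
w2: successors {w1, w2, w3}; □p there: w1:F, w2:F, w3:F. ✗
w3: successors {w3, w4}; □p there: w3:F, w4:F. ✗
w4: successors {w0, w1, w2, w3, w4, w5}; □p there: w0:F, w1:F, w2:F, w3:F, w4:F, w5:F. ✗
w5: successors {w1, w2, w3, w4, w5}; □p there: w1:F, w2:F, w3:F, w4:F, w5:F. ✗
Satisfying worlds: ∅.
So ◇□p fails at the other 6 worlds.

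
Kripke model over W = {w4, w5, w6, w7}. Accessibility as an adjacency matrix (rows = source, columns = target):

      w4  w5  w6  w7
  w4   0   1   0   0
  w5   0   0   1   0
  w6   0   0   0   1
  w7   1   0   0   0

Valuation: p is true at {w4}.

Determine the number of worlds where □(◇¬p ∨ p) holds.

3

w4: successors {w5}; ◇¬p ∨ p there: w5:T. ✓
w5: successors {w6}; ◇¬p ∨ p there: w6:T. ✓
w6: successors {w7}; ◇¬p ∨ p there: w7:F. ✗
w7: successors {w4}; ◇¬p ∨ p there: w4:T. ✓
Satisfying worlds: {w4, w5, w7}.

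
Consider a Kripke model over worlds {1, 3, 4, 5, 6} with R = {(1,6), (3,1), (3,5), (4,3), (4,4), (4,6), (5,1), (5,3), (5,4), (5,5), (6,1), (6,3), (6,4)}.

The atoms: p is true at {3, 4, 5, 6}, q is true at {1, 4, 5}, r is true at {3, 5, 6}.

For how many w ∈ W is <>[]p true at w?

4

1: successors {6}; []p there: 6:F. ✗
3: successors {1, 5}; []p there: 1:T, 5:F. ✓
4: successors {3, 4, 6}; []p there: 3:F, 4:T, 6:F. ✓
5: successors {1, 3, 4, 5}; []p there: 1:T, 3:F, 4:T, 5:F. ✓
6: successors {1, 3, 4}; []p there: 1:T, 3:F, 4:T. ✓
Satisfying worlds: {3, 4, 5, 6}.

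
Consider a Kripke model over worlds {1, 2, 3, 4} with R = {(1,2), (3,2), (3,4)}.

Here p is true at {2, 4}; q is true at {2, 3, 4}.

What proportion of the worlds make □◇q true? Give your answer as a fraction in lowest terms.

1/2

1: successors {2}; ◇q there: 2:F. ✗
2: no successors, so □◇q holds vacuously. ✓
3: successors {2, 4}; ◇q there: 2:F, 4:F. ✗
4: no successors, so □◇q holds vacuously. ✓
That's 2 of 4 worlds, so 2/4 = 1/2.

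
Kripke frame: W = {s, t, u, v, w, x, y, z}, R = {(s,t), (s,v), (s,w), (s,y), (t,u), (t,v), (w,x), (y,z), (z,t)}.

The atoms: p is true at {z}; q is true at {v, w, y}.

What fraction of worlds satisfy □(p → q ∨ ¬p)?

s: successors {t, v, w, y}; p → q ∨ ¬p there: t:T, v:T, w:T, y:T. ✓
t: successors {u, v}; p → q ∨ ¬p there: u:T, v:T. ✓
u: no successors, so □(p → q ∨ ¬p) holds vacuously. ✓
v: no successors, so □(p → q ∨ ¬p) holds vacuously. ✓
w: successors {x}; p → q ∨ ¬p there: x:T. ✓
x: no successors, so □(p → q ∨ ¬p) holds vacuously. ✓
y: successors {z}; p → q ∨ ¬p there: z:F. ✗
z: successors {t}; p → q ∨ ¬p there: t:T. ✓
That's 7 of 8 worlds, so 7/8.

7/8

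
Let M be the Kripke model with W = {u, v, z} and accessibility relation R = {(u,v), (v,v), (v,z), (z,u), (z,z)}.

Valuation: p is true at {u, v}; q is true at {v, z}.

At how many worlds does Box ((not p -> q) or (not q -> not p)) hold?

3

u: successors {v}; (not p -> q) or (not q -> not p) there: v:T. ✓
v: successors {v, z}; (not p -> q) or (not q -> not p) there: v:T, z:T. ✓
z: successors {u, z}; (not p -> q) or (not q -> not p) there: u:T, z:T. ✓
Satisfying worlds: {u, v, z}.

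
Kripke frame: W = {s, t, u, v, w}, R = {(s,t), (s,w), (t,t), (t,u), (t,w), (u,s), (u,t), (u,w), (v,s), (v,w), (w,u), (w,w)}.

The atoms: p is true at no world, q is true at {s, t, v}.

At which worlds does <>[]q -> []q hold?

{s, t, u, v, w}

s: <>[]q is F, []q is F. ✓
t: <>[]q is F, []q is F. ✓
u: <>[]q is F, []q is F. ✓
v: <>[]q is F, []q is F. ✓
w: <>[]q is F, []q is F. ✓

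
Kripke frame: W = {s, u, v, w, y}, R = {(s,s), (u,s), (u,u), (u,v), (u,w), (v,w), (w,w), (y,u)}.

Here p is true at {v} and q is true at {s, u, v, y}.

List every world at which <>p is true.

{u}

s: successors {s}; p there: s:F. ✗
u: successors {s, u, v, w}; p there: s:F, u:F, v:T, w:F. ✓
v: successors {w}; p there: w:F. ✗
w: successors {w}; p there: w:F. ✗
y: successors {u}; p there: u:F. ✗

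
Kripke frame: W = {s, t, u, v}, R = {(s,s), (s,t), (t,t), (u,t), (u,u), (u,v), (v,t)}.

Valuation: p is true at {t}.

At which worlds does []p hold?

s: successors {s, t}; p there: s:F, t:T. ✗
t: successors {t}; p there: t:T. ✓
u: successors {t, u, v}; p there: t:T, u:F, v:F. ✗
v: successors {t}; p there: t:T. ✓

{t, v}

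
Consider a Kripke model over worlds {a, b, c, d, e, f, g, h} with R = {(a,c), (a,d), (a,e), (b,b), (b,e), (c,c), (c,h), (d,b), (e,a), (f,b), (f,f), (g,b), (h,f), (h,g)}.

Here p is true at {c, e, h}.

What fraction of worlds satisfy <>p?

a: successors {c, d, e}; p there: c:T, d:F, e:T. ✓
b: successors {b, e}; p there: b:F, e:T. ✓
c: successors {c, h}; p there: c:T, h:T. ✓
d: successors {b}; p there: b:F. ✗
e: successors {a}; p there: a:F. ✗
f: successors {b, f}; p there: b:F, f:F. ✗
g: successors {b}; p there: b:F. ✗
h: successors {f, g}; p there: f:F, g:F. ✗
That's 3 of 8 worlds, so 3/8.

3/8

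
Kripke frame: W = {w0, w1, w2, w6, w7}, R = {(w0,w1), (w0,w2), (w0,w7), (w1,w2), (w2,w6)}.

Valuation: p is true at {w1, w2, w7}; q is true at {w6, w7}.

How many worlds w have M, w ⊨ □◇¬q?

2

w0: successors {w1, w2, w7}; ◇¬q there: w1:T, w2:F, w7:F. ✗
w1: successors {w2}; ◇¬q there: w2:F. ✗
w2: successors {w6}; ◇¬q there: w6:F. ✗
w6: no successors, so □◇¬q holds vacuously. ✓
w7: no successors, so □◇¬q holds vacuously. ✓
Satisfying worlds: {w6, w7}.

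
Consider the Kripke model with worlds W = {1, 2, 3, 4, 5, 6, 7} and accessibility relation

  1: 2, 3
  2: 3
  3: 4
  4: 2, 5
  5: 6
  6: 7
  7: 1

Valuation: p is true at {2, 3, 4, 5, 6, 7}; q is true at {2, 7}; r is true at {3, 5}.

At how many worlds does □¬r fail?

1: successors {2, 3}; ¬r there: 2:T, 3:F. ✗
2: successors {3}; ¬r there: 3:F. ✗
3: successors {4}; ¬r there: 4:T. ✓
4: successors {2, 5}; ¬r there: 2:T, 5:F. ✗
5: successors {6}; ¬r there: 6:T. ✓
6: successors {7}; ¬r there: 7:T. ✓
7: successors {1}; ¬r there: 1:T. ✓
Satisfying worlds: {3, 5, 6, 7}.
So □¬r fails at the other 3 worlds.

3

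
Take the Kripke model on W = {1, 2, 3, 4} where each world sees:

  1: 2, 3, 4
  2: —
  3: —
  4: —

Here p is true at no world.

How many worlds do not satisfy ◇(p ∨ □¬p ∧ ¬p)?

1: successors {2, 3, 4}; p ∨ □¬p ∧ ¬p there: 2:T, 3:T, 4:T. ✓
2: no successors, so ◇(p ∨ □¬p ∧ ¬p) fails. ✗
3: no successors, so ◇(p ∨ □¬p ∧ ¬p) fails. ✗
4: no successors, so ◇(p ∨ □¬p ∧ ¬p) fails. ✗
Satisfying worlds: {1}.
So ◇(p ∨ □¬p ∧ ¬p) fails at the other 3 worlds.

3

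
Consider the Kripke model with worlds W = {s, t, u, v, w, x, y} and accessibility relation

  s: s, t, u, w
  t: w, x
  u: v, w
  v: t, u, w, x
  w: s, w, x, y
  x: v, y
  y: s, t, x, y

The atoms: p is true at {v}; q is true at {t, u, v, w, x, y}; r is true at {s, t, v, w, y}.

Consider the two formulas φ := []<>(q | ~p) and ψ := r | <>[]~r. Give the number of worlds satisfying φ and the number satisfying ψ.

For []<>(q | ~p):
s: successors {s, t, u, w}; <>(q | ~p) there: s:T, t:T, u:T, w:T. ✓
t: successors {w, x}; <>(q | ~p) there: w:T, x:T. ✓
u: successors {v, w}; <>(q | ~p) there: v:T, w:T. ✓
v: successors {t, u, w, x}; <>(q | ~p) there: t:T, u:T, w:T, x:T. ✓
w: successors {s, w, x, y}; <>(q | ~p) there: s:T, w:T, x:T, y:T. ✓
x: successors {v, y}; <>(q | ~p) there: v:T, y:T. ✓
y: successors {s, t, x, y}; <>(q | ~p) there: s:T, t:T, x:T, y:T. ✓
— 7 worlds.
For r | <>[]~r:
s: r is T, <>[]~r is F. ✓
t: r is T, <>[]~r is F. ✓
u: r is F, <>[]~r is F. ✗
v: r is T, <>[]~r is F. ✓
w: r is T, <>[]~r is F. ✓
x: r is F, <>[]~r is F. ✗
y: r is T, <>[]~r is F. ✓
— 5 worlds.

7 and 5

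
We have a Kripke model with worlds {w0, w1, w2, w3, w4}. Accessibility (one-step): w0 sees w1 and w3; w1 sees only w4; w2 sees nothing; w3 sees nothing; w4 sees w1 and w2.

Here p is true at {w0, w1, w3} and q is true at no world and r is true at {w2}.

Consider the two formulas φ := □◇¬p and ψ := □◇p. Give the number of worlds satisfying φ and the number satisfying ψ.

For □◇¬p:
w0: successors {w1, w3}; ◇¬p there: w1:T, w3:F. ✗
w1: successors {w4}; ◇¬p there: w4:T. ✓
w2: no successors, so □◇¬p holds vacuously. ✓
w3: no successors, so □◇¬p holds vacuously. ✓
w4: successors {w1, w2}; ◇¬p there: w1:T, w2:F. ✗
— 3 worlds.
For □◇p:
w0: successors {w1, w3}; ◇p there: w1:F, w3:F. ✗
w1: successors {w4}; ◇p there: w4:T. ✓
w2: no successors, so □◇p holds vacuously. ✓
w3: no successors, so □◇p holds vacuously. ✓
w4: successors {w1, w2}; ◇p there: w1:F, w2:F. ✗
— 3 worlds.

3 and 3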